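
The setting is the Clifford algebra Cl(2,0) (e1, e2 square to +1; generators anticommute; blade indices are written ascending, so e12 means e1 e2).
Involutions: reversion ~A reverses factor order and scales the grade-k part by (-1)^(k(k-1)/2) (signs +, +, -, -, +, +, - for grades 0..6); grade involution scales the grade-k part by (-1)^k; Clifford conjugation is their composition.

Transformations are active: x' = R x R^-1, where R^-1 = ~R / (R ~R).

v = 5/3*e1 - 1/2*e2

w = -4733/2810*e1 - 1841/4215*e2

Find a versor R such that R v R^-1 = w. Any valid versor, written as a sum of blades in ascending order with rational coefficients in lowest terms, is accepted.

Sketch: the shared square 109/36 makes R = v + w = -149/8430*e1 - 7897/8430*e2 the natural versor; its sandwich fixes that direction, negates (v - w)/2, and sends v to w.
Answer: -149/8430*e1 - 7897/8430*e2


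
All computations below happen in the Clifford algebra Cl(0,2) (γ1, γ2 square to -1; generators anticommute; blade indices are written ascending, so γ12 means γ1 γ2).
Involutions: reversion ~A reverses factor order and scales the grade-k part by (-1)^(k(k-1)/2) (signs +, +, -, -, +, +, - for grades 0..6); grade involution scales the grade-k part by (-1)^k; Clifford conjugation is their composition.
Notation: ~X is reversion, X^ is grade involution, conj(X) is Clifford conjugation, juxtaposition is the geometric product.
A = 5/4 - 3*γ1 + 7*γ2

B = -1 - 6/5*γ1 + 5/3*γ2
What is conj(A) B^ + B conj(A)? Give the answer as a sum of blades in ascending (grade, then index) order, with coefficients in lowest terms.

first term: -991/60 - 3/2*γ1 + 59/12*γ2 + 17/5*γ12
second term: 841/60 - 9/2*γ1 + 109/12*γ2 + 17/5*γ12
Answer: -5/2 - 6*γ1 + 14*γ2 + 34/5*γ12


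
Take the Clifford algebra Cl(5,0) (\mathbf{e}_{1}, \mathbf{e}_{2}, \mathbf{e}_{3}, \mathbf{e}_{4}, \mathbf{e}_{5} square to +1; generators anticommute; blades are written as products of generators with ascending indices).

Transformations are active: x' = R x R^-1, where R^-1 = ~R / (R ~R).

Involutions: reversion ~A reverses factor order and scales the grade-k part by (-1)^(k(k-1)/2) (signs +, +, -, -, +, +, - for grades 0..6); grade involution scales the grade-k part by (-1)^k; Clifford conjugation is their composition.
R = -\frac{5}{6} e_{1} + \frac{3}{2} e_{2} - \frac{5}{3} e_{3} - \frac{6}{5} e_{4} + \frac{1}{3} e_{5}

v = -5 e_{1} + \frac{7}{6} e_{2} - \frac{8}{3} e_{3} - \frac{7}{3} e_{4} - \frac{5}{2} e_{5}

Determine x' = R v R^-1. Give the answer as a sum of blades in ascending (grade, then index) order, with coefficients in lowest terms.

~R = -\frac{5}{6} e_{1} + \frac{3}{2} e_{2} - \frac{5}{3} e_{3} - \frac{6}{5} e_{4} + \frac{1}{3} e_{5}, and R ~R = \frac{1091}{150}, so R^-1 = ~R / (\frac{1091}{150}).
R v = \frac{2219}{180} + \frac{235}{36} e_{1} e_{2} - \frac{55}{9} e_{1} e_{3} - \frac{73}{18} e_{1} e_{4} + \frac{15}{4} e_{1} e_{5} - \frac{37}{18} e_{2} e_{3} - \frac{21}{10} e_{2} e_{4} - \frac{149}{36} e_{2} e_{5} + \frac{31}{45} e_{3} e_{4} + \frac{91}{18} e_{3} e_{5} + \frac{34}{9} e_{4} e_{5}
Answer: \frac{42715}{19638} e_{1} + \frac{12824}{3273} e_{2} - \frac{29291}{9819} e_{3} - \frac{5677}{3273} e_{4} + \frac{71285}{19638} e_{5}


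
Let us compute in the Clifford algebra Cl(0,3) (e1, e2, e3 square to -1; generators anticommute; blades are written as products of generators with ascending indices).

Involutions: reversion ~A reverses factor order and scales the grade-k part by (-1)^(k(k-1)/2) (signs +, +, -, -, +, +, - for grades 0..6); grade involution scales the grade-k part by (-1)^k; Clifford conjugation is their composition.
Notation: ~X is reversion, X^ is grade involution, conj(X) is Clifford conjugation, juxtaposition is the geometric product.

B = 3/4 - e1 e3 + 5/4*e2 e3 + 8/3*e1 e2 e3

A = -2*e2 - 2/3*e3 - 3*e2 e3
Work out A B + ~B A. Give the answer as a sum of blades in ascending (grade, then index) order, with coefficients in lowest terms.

first term: 15/4 + 26/3*e1 - 7/3*e2 + 2*e3 - 11/9*e1 e2 - 16/3*e1 e3 - 9/4*e2 e3 - 2*e1 e2 e3
second term: -15/4 - 22/3*e1 - 7/3*e2 + 2*e3 - 43/9*e1 e2 + 16/3*e1 e3 - 9/4*e2 e3 + 2*e1 e2 e3
Answer: 4/3*e1 - 14/3*e2 + 4*e3 - 6*e1 e2 - 9/2*e2 e3


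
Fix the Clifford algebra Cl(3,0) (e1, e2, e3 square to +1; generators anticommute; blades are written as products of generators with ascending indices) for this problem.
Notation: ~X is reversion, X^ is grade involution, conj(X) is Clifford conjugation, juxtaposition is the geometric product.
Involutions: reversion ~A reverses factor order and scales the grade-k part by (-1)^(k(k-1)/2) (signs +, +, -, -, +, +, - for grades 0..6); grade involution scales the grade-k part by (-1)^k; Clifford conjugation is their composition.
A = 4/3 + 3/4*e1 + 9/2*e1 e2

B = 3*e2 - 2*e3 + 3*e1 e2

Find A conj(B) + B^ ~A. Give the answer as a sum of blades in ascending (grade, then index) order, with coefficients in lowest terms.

first term: 27/2 - 27/2*e1 - 25/4*e2 + 8/3*e3 - 25/4*e1 e2 + 3/2*e1 e3 + 9*e1 e2 e3
second term: 27/2 - 27/2*e1 - 25/4*e2 + 8/3*e3 + 25/4*e1 e2 - 3/2*e1 e3 - 9*e1 e2 e3
Answer: 27 - 27*e1 - 25/2*e2 + 16/3*e3


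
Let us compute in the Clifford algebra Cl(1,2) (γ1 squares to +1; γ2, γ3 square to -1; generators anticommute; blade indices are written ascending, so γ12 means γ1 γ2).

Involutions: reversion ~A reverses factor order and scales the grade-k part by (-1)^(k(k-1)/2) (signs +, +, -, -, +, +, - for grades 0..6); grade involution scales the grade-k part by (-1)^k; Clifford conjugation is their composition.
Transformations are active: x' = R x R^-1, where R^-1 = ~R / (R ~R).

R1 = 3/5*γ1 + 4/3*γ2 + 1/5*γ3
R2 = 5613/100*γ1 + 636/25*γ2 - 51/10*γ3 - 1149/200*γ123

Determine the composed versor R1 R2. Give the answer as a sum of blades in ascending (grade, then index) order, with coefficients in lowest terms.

Distribute over the terms of R1 (each basis-blade product reordered to ascending indices, repeated generators contracted through their squares):
(3/5*γ1) R2 = 16839/500 + 1908/125*γ12 - 153/50*γ13 - 3447/1000*γ23
(4/3*γ2) R2 = -848/25 - 1871/25*γ12 - 383/50*γ13 - 34/5*γ23
(1/5*γ3) R2 = 51/50 + 1149/1000*γ12 - 5613/500*γ13 - 636/125*γ23
Summing the partial products and collecting blades:
Answer: 389/500 - 58427/1000*γ12 - 10973/500*γ13 - 3067/200*γ23


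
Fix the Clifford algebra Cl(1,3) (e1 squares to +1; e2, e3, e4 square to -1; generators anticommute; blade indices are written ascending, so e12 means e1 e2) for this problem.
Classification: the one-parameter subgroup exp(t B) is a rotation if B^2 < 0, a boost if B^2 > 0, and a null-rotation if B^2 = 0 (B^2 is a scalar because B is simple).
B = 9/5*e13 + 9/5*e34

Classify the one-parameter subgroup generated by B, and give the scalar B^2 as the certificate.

B^2 term by term: the squares give (9/5)^2*(e13)^2 + (9/5)^2*(e34)^2 = 81/25*(+1) + 81/25*(-1) = 0 (each basis 2-blade squares to minus the product of its generators' squares); cross terms between blades sharing an index anticommute and cancel. So B^2 = 0.
Answer: null-rotation, certificate B^2 = 0. Key observation: B^2 = 0 is a conjugation invariant, so its sign decides the class regardless of the surface form of B.


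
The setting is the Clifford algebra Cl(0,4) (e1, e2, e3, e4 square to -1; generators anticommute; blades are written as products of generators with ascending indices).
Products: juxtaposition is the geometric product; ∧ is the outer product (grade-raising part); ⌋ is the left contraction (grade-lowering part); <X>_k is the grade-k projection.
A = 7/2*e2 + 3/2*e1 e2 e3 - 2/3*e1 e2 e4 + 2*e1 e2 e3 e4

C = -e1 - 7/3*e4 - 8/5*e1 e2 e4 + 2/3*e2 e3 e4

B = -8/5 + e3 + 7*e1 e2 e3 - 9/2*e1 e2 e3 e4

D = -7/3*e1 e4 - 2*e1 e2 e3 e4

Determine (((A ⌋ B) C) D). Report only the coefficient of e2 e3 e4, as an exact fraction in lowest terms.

step 1: 3/2 - 3*e3 - 27/4*e4 + 49/2*e1 e3 - 63/4*e1 e3 e4
step 2: -63/4 - 3/2*e1 - 49/2*e3 - 7/2*e4 - 3/10*e1 e2 - 159/4*e1 e3 - 27/4*e1 e4 + 297/10*e2 e3 - 2*e2 e4 - 35/4*e3 e4 + 209/15*e1 e2 e4 - 343/6*e1 e3 e4 + 201/5*e2 e3 e4 + 24/5*e1 e2 e3 e4
step 3: -507/20 + 2657/30*e1 + 3682/45*e2 + 14513/90*e3 - 7/2*e4 - 133/6*e1 e2 - 197/12*e1 e3 + 1923/20*e1 e4 - 23/10*e2 e3 + 401/5*e2 e4 + 1843/20*e3 e4 - 434/5*e1 e2 e3 - 49*e1 e2 e4 - 343/6*e1 e3 e4 - 3*e2 e3 e4 - 189/5*e1 e2 e3 e4
Answer: -3


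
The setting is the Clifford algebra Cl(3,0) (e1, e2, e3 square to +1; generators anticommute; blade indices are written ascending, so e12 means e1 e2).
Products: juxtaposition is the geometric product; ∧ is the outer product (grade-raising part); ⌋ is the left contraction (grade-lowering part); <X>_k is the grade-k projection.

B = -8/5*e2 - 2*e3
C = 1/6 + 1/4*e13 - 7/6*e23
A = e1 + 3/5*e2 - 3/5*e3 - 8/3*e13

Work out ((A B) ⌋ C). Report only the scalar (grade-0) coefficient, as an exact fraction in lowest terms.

step 1: 6/25 + 16/3*e1 - 8/5*e12 - 2*e13 - 54/25*e23 - 64/15*e123
step 2: -99/50 + 4/3*e3 + 3/50*e13 - 7/25*e23
Answer: -99/50


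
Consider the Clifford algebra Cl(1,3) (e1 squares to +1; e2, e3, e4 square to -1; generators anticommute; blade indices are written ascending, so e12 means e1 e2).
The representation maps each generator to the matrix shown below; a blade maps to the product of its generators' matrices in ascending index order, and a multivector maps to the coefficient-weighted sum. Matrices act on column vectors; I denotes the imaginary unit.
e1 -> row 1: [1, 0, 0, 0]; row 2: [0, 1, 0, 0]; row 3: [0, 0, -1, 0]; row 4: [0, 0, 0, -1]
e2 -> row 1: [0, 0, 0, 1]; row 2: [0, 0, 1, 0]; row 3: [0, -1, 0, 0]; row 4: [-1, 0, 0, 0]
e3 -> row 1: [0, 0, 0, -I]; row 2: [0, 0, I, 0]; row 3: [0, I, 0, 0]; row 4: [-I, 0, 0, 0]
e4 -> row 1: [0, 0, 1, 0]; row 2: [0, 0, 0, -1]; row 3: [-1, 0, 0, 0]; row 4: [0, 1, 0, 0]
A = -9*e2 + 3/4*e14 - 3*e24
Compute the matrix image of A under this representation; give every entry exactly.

Bivector images (products of the table entries): rho(e14) = rho(e1)rho(e4) = row 1: [0, 0, 1, 0]; row 2: [0, 0, 0, -1]; row 3: [1, 0, 0, 0]; row 4: [0, -1, 0, 0]; rho(e24) = rho(e2)rho(e4) = row 1: [0, 1, 0, 0]; row 2: [-1, 0, 0, 0]; row 3: [0, 0, 0, 1]; row 4: [0, 0, -1, 0].
M = (-9)*rho(e2) + (3/4)*rho(e14) + (-3)*rho(e24), summed entrywise:
Answer: row 1: [0, -3, 3/4, -9]; row 2: [3, 0, -9, -3/4]; row 3: [3/4, 9, 0, -3]; row 4: [9, -3/4, 3, 0]


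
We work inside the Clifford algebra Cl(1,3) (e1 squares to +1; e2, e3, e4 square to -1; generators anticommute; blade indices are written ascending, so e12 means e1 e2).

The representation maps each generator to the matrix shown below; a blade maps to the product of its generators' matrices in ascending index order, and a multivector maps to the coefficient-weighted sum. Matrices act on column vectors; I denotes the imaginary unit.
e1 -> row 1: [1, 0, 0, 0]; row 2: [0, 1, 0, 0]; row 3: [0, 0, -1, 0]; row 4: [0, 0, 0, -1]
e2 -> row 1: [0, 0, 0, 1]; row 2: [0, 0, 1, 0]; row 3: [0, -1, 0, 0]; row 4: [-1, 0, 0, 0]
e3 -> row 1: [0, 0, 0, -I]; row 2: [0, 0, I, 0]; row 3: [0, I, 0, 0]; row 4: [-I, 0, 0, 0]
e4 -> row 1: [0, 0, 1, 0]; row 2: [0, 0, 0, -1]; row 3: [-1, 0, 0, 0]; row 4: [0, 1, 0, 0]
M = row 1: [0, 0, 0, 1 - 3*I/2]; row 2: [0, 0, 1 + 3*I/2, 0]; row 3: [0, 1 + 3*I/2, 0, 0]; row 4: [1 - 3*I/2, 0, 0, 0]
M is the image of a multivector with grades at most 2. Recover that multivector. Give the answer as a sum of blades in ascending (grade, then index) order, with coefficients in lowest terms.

Method: the blade images are trace-orthogonal — tr(rho(e_A) rho(e_B)^-1) = 4 if A = B and 0 otherwise — and rho(e_A)^-1 = (e_A)^2 * rho(e_A) with (e_A)^2 = +1 or -1, so the coefficient of e_A in the preimage is (e_A)^2 * tr(M rho(e_A))/4.
Nonzero projections over blades of grade <= 2: e3: (e3)^2 = -1, tr(M rho(e3)) = -6, coefficient 3/2; e12: (e12)^2 = +1, tr(M rho(e12)) = 4, coefficient 1. Every other blade of grade <= 2 projects to 0.
Answer: 3/2*e3 + e12


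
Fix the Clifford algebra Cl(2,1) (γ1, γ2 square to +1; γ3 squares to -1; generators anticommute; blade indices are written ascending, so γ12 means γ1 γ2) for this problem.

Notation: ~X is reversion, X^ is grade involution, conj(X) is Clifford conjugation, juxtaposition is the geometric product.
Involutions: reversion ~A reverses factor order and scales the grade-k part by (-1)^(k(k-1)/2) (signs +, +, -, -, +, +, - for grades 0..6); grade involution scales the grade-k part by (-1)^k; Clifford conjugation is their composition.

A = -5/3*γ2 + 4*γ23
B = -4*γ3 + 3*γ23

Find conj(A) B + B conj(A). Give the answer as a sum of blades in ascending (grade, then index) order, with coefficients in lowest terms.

first term: -12 - 16*γ2 + 5*γ3 - 20/3*γ23
second term: -12 + 16*γ2 - 5*γ3 + 20/3*γ23
Answer: -24


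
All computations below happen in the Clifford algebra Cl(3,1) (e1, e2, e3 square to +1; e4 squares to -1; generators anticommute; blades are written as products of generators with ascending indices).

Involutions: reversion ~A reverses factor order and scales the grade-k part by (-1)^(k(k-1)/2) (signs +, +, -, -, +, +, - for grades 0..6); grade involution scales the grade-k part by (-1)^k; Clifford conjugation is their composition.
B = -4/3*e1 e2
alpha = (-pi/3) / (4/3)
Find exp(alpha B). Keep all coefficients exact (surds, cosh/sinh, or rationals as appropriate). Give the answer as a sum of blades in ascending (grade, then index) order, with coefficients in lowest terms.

B^2 = (-4/3)^2*(e1 e2)^2 = 16/9*(-1) = -16/9 (a basis 2-blade squares to minus the product of its generators' squares).
B^2 = -16/9 — circular case — the even/odd split gives cos and sin: l = 4/3, alpha*l = -pi/3, so exp(alpha B) = cos(-pi/3) + (sin(-pi/3)/(4/3))*B = 1/2 + (-3*sqrt(3)/8)*B.
Answer: 1/2 + sqrt(3)/2*e1 e2


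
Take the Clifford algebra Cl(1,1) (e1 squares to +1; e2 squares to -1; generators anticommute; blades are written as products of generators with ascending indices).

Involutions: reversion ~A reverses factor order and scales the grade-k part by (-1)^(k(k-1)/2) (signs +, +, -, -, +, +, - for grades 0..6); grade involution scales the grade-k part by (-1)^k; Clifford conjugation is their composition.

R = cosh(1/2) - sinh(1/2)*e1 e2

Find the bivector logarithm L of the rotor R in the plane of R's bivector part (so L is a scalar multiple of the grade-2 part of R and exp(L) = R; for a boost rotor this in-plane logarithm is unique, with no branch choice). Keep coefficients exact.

The scalar part of R is cosh(1/2), which determines |rapidity| via cosh; the sign lives in the bivector part, and pairing them (bivector part over sinh of the rapidity = the plane) gives the unique in-plane L = rapidity * plane.
Concretely: cosh(rapidity) = cosh(1/2) gives rapidity = ±1/2, and since rapidity/sinh(rapidity) is even the sign is immaterial: L = (rapidity/sinh(rapidity)) * <R>_2 = (1/(2*sinh(1/2))) * <R>_2.
Answer: -1/2*e1 e2


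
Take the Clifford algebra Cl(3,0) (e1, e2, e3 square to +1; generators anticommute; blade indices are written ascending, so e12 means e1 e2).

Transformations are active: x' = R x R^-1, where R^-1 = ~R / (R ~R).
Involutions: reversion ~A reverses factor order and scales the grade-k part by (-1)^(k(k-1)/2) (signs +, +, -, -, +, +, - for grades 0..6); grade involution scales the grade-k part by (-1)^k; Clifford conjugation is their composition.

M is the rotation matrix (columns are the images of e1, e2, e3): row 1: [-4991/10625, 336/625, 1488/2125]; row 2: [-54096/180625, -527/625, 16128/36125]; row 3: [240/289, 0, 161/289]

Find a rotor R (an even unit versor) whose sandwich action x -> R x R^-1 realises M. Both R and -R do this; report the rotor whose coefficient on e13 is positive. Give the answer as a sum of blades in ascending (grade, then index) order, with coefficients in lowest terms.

Method: write R = a + b12*e12 + b13*e13 + b23*e23 with a^2 + b12^2 + b13^2 + b23^2 = 1 (so R^-1 = ~R). Expanding the columns R e_j ~R gives tr M = 4a^2 - 1 and, from the antisymmetric part, M21 - M12 = -4a*b12, M13 - M31 = 4a*b13, M32 - M23 = -4a*b23.
Here tr M = -5461/7225, so a^2 = (1 + tr M)/4 = 441/7225 and a = ±21/85. Taking a = 21/85: M21 - M12 = -6048/7225, M13 - M31 = -4704/36125, M32 - M23 = -16128/36125, giving b12 = 72/85, b13 = -56/425, b23 = 192/425, i.e. R = 21/85 + 72/85*e12 - 56/425*e13 + 192/425*e23.
Its e13 coefficient is negative, so report the other preimage -R.
Answer: -21/85 - 72/85*e12 + 56/425*e13 - 192/425*e23. Key observation: the double cover Spin(3) -> SO(3) sends R and -R to the same matrix (trace -5461/7225 here), so the stated sign of the e13 coefficient is what selects one sheet.


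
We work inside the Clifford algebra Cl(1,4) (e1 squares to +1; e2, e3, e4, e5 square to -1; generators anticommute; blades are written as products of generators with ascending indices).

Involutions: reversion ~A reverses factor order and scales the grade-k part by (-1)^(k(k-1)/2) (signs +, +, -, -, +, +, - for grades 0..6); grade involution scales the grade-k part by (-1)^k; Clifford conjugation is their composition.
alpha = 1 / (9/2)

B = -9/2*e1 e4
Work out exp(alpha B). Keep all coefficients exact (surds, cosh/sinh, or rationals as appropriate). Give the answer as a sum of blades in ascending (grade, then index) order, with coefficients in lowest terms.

B^2 = (-9/2)^2*(e1 e4)^2 = 81/4*(+1) = 81/4 (a basis 2-blade squares to minus the product of its generators' squares).
B^2 = 81/4 — the series telescopes hyperbolically here: l = 9/2, alpha*l = 1, so exp(alpha B) = cosh(1) + (sinh(1)/(9/2))*B = cosh(1) + (2*sinh(1)/9)*B.
Answer: cosh(1) - sinh(1)*e1 e4


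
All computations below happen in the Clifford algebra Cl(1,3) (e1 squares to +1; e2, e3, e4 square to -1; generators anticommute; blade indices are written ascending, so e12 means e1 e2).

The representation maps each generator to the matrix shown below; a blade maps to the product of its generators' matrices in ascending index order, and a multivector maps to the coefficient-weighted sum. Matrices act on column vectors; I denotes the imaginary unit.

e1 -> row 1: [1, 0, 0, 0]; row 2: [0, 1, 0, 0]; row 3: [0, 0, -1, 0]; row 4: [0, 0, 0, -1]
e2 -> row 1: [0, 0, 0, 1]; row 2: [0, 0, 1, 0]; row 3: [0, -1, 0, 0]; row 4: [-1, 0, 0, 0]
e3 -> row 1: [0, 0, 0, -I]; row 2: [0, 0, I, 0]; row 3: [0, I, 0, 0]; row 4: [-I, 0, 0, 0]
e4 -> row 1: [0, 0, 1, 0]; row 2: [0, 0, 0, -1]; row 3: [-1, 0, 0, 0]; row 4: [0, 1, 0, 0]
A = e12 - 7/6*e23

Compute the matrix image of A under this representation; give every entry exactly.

Bivector images (products of the table entries): rho(e12) = rho(e1)rho(e2) = row 1: [0, 0, 0, 1]; row 2: [0, 0, 1, 0]; row 3: [0, 1, 0, 0]; row 4: [1, 0, 0, 0]; rho(e23) = rho(e2)rho(e3) = row 1: [-I, 0, 0, 0]; row 2: [0, I, 0, 0]; row 3: [0, 0, -I, 0]; row 4: [0, 0, 0, I].
M = (1)*rho(e12) + (-7/6)*rho(e23), summed entrywise:
Answer: row 1: [7*I/6, 0, 0, 1]; row 2: [0, -7*I/6, 1, 0]; row 3: [0, 1, 7*I/6, 0]; row 4: [1, 0, 0, -7*I/6]


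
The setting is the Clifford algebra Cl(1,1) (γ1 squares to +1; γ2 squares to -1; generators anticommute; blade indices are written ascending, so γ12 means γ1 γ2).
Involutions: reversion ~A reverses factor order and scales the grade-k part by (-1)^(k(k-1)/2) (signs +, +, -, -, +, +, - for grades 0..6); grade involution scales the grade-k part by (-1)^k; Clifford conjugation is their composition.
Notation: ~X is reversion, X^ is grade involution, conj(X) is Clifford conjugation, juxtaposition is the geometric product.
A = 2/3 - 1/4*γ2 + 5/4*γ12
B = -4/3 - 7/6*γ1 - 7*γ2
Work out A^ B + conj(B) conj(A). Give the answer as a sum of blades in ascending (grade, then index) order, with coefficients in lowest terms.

first term: 31/36 + 287/36*γ1 - 85/24*γ2 - 11/8*γ12
second term: -95/36 - 287/36*γ1 + 23/8*γ2 + 47/24*γ12
Answer: -16/9 - 2/3*γ2 + 7/12*γ12


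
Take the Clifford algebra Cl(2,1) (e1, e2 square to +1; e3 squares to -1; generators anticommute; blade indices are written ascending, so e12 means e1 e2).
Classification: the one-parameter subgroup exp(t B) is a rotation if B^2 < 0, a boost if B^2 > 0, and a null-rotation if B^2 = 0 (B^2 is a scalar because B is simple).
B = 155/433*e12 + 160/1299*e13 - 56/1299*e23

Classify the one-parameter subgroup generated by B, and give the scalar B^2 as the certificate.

B^2 term by term: the squares give (155/433)^2*(e12)^2 + (160/1299)^2*(e13)^2 + (-56/1299)^2*(e23)^2 = 24025/187489*(-1) + 25600/1687401*(+1) + 3136/1687401*(+1) = -1/9 (each basis 2-blade squares to minus the product of its generators' squares); cross terms between blades sharing an index anticommute and cancel. So B^2 = -1/9.
Answer: rotation, certificate B^2 = -1/9. The invariant at work: B^2 = -1/9 is unchanged by conjugation, hence its sign classifies the subgroup whatever basis B is written in.


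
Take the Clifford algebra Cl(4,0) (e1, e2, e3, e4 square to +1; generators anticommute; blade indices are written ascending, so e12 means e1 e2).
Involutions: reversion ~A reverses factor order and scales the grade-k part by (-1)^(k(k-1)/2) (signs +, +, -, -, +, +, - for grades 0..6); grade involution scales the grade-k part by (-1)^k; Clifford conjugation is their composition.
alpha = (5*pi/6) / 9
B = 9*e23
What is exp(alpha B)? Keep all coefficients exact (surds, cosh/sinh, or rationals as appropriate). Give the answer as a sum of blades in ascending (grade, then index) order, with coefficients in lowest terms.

B^2 = (9)^2*(e23)^2 = 81*(-1) = -81 (a basis 2-blade squares to minus the product of its generators' squares).
B^2 = -81 — the series telescopes trigonometrically here: l = 9, alpha*l = 5*pi/6, so exp(alpha B) = cos(5*pi/6) + (sin(5*pi/6)/9)*B = -sqrt(3)/2 + (1/18)*B.
Answer: -sqrt(3)/2 + 1/2*e23


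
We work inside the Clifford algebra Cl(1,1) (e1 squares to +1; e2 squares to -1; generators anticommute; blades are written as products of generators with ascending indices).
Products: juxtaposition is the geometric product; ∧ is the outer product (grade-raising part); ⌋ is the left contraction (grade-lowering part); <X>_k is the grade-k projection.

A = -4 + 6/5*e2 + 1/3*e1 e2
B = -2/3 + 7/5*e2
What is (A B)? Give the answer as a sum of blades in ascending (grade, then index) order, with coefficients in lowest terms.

step 1: 74/75 - 7/15*e1 - 32/5*e2 - 2/9*e1 e2
Answer: 74/75 - 7/15*e1 - 32/5*e2 - 2/9*e1 e2


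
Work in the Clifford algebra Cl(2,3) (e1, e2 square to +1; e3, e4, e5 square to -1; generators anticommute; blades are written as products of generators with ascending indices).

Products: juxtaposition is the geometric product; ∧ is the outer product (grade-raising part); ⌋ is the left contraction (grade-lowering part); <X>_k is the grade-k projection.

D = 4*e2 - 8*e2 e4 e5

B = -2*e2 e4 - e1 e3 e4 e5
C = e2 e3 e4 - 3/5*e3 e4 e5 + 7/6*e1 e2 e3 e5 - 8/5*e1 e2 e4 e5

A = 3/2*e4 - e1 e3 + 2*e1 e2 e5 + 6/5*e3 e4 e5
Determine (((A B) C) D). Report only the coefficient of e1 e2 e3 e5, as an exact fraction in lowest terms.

step 1: 6/5*e1 - 3*e2 + e4 e5 + 3/2*e1 e3 e5 - 4*e1 e4 e5 + 2*e2 e3 e4 + 12/5*e2 e3 e5 - 2*e1 e2 e3 e4
step 2: -2 + 24/5*e1 - 163/20*e2 + 3/5*e3 + 8/5*e1 e2 - 12/5*e1 e3 - 9/10*e1 e4 - 36/25*e2 e4 + 6/5*e2 e5 - 3*e3 e4 + 16/5*e3 e5 - 1/15*e4 e5 - 6/5*e1 e2 e5 + 96/25*e1 e3 e4 + 3/10*e1 e3 e5 - 107/15*e1 e4 e5 + 34/15*e2 e3 e4 + 12/5*e2 e3 e5 - 48/25*e2 e4 e5 + 1/30*e1 e2 e3 e4 - 4*e1 e2 e3 e5 - 3/2*e1 e2 e4 e5 - 18/25*e1 e3 e4 e5 + 9/5*e2 e3 e4 e5
step 3: -1199/25 - 28/5*e1 - 128/15*e2 - 72/5*e3 + 384/25*e4 + 168/25*e5 - 568/15*e1 e2 - 48/5*e1 e4 + 24/5*e1 e5 - 12/5*e2 e3 - 152/15*e3 e4 + 416/15*e3 e5 + 1438/25*e4 e5 + 384/25*e1 e2 e3 + 18/5*e1 e2 e4 + 36/5*e1 e2 e5 + 482/15*e1 e3 e4 - 236/15*e1 e3 e5 - 94/5*e1 e4 e5 - 188/5*e2 e3 e4 - 56/5*e2 e3 e5 + 236/15*e2 e4 e5 - 36/5*e3 e4 e5 + 324/25*e1 e2 e3 e4 + 798/25*e1 e2 e3 e5 - 1004/15*e1 e2 e4 e5 + 24/5*e2 e3 e4 e5 - 408/25*e1 e2 e3 e4 e5
Answer: 798/25


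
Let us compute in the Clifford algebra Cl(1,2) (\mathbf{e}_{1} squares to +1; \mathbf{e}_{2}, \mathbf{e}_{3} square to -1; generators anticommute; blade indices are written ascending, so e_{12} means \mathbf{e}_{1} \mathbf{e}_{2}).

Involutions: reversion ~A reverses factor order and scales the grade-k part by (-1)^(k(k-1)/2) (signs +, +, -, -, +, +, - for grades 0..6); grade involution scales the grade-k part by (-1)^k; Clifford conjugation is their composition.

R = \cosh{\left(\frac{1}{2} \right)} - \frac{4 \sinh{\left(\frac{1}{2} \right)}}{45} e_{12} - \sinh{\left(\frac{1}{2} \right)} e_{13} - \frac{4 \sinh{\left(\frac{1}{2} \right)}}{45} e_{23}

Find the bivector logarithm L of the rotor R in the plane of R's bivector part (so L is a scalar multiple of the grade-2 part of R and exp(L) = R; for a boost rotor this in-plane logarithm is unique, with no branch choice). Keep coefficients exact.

The scalar part of R is \cosh{\left(\frac{1}{2} \right)}, which fixes the rapidity magnitude through cosh (cosh is even, so it cannot fix the sign — the bivector part carries that); dividing the bivector part by sinh of the rapidity gives the plane, and L = rapidity * plane, where the joint sign ambiguity of (rapidity, plane) cancels in the product.
Concretely: cosh(rapidity) = \cosh{\left(\frac{1}{2} \right)} gives rapidity = ±\frac{1}{2}, and since rapidity/sinh(rapidity) is even the sign is immaterial: L = (rapidity/sinh(rapidity)) * <R>_2 = (\frac{1}{2 \sinh{\left(\frac{1}{2} \right)}}) * <R>_2.
Answer: - \frac{2}{45} e_{12} - \frac{1}{2} e_{13} - \frac{2}{45} e_{23}


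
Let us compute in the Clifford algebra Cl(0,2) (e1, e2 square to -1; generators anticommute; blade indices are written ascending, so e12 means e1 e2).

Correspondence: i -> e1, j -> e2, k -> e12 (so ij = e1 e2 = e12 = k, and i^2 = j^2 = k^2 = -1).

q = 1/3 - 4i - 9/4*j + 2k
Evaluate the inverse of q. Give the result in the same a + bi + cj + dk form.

In blades: q = 1/3 - 4*e1 - 9/4*e2 + 2*e12.
With qbar = 1/3 + 4*e1 + 9/4*e2 - 2*e12 (scalar fixed, mapped units negated), q qbar = 3625/144 (the sum of squared coefficients), so q^-1 = qbar / (3625/144) = 48/3625 + 576/3625*e1 + 324/3625*e2 - 288/3625*e12; translating back:
Answer: 48/3625 + 576/3625*i + 324/3625*j - 288/3625*k


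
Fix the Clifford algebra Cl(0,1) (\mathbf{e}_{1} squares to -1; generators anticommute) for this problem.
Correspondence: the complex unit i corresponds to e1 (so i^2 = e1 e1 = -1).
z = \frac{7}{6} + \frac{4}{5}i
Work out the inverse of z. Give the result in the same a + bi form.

In blades: z = \frac{7}{6} + \frac{4}{5} e_{1}.
With qbar = \frac{7}{6} - \frac{4}{5} e_{1} (scalar fixed, mapped units negated), z qbar = \frac{1801}{900} (the sum of squared coefficients), so z^-1 = qbar / (\frac{1801}{900}) = \frac{1050}{1801} - \frac{720}{1801} e_{1}; translating back:
Answer: \frac{1050}{1801} - \frac{720}{1801}i


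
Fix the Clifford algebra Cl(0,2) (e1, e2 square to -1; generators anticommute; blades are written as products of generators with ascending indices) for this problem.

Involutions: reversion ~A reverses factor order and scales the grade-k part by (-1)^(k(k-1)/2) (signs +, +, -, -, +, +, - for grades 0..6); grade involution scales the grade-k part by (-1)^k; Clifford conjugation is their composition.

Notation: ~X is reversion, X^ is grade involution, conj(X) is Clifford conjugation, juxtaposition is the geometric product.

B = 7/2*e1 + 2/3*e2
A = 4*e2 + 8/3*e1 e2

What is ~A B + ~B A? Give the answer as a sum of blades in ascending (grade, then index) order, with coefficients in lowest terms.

first term: -8/3 + 16/9*e1 - 28/3*e2 - 14*e1 e2
second term: -8/3 + 16/9*e1 - 28/3*e2 + 14*e1 e2
Answer: -16/3 + 32/9*e1 - 56/3*e2


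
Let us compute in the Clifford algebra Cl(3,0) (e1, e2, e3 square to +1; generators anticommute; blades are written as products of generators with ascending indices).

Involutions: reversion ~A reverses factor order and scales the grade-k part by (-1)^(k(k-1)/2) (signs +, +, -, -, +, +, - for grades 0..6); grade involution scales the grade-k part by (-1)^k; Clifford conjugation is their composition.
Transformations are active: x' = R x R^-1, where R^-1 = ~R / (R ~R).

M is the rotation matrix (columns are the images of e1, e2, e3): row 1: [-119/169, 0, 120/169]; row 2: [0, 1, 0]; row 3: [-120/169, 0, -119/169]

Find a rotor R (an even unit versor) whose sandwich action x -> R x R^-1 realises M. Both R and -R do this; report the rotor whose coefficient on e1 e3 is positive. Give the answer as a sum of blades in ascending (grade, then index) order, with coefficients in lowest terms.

Method: write R = a + b12*e1 e2 + b13*e1 e3 + b23*e2 e3 with a^2 + b12^2 + b13^2 + b23^2 = 1 (so R^-1 = ~R). Expanding the columns R e_j ~R gives tr M = 4a^2 - 1 and, from the antisymmetric part, M21 - M12 = -4a*b12, M13 - M31 = 4a*b13, M32 - M23 = -4a*b23.
Here tr M = -69/169, so a^2 = (1 + tr M)/4 = 25/169 and a = ±5/13. Taking a = 5/13: M21 - M12 = 0, M13 - M31 = 240/169, M32 - M23 = 0, giving b12 = 0, b13 = 12/13, b23 = 0, i.e. R = 5/13 + 12/13*e1 e3.
Its e1 e3 coefficient is already positive.
Answer: 5/13 + 12/13*e1 e3. Note: both R and -R realise this M (trace -69/169); the covering map identifies them, and the e1 e3-coefficient sign is the tie-breaker.


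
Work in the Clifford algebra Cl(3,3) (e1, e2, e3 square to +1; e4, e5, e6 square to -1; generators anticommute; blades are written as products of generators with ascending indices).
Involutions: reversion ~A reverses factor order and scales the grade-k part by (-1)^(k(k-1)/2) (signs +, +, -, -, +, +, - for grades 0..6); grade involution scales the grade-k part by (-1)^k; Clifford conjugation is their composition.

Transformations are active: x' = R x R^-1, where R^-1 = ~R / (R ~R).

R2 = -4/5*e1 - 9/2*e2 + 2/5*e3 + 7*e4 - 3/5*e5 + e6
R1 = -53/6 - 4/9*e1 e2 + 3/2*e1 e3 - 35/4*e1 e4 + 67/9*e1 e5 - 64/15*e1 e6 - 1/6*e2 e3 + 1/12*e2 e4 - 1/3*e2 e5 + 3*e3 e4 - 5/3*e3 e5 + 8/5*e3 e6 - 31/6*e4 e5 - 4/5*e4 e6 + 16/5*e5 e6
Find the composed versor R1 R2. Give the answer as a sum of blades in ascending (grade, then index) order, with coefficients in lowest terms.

Distribute over the terms of R2 (each basis-blade product reordered to ascending indices, repeated generators contracted through their squares):
R1 (-4/5*e1) = 106/15*e1 - 16/45*e2 + 6/5*e3 - 7*e4 + 268/45*e5 - 256/75*e6 + 2/15*e1 e2 e3 - 1/15*e1 e2 e4 + 4/15*e1 e2 e5 - 12/5*e1 e3 e4 + 4/3*e1 e3 e5 - 32/25*e1 e3 e6 + 62/15*e1 e4 e5 + 16/25*e1 e4 e6 - 64/25*e1 e5 e6
R1 (-9/2*e2) = 2*e1 + 159/4*e2 - 3/4*e3 + 3/8*e4 - 3/2*e5 + 27/4*e1 e2 e3 - 315/8*e1 e2 e4 + 67/2*e1 e2 e5 - 96/5*e1 e2 e6 - 27/2*e2 e3 e4 + 15/2*e2 e3 e5 - 36/5*e2 e3 e6 + 93/4*e2 e4 e5 + 18/5*e2 e4 e6 - 72/5*e2 e5 e6
R1 (2/5*e3) = 3/5*e1 - 1/15*e2 - 53/15*e3 - 6/5*e4 + 2/3*e5 - 16/25*e6 - 8/45*e1 e2 e3 + 7/2*e1 e3 e4 - 134/45*e1 e3 e5 + 128/75*e1 e3 e6 - 1/30*e2 e3 e4 + 2/15*e2 e3 e5 - 31/15*e3 e4 e5 - 8/25*e3 e4 e6 + 32/25*e3 e5 e6
R1 (7*e4) = 245/4*e1 - 7/12*e2 - 21*e3 - 371/6*e4 - 217/6*e5 - 28/5*e6 - 28/9*e1 e2 e4 + 21/2*e1 e3 e4 - 469/9*e1 e4 e5 + 448/15*e1 e4 e6 - 7/6*e2 e3 e4 + 7/3*e2 e4 e5 + 35/3*e3 e4 e5 - 56/5*e3 e4 e6 + 112/5*e4 e5 e6
R1 (-3/5*e5) = 67/15*e1 - 1/5*e2 - e3 - 31/10*e4 + 53/10*e5 - 48/25*e6 + 4/15*e1 e2 e5 - 9/10*e1 e3 e5 + 21/4*e1 e4 e5 - 64/25*e1 e5 e6 + 1/10*e2 e3 e5 - 1/20*e2 e4 e5 - 9/5*e3 e4 e5 + 24/25*e3 e5 e6 - 12/25*e4 e5 e6
R1 (e6) = 64/15*e1 - 8/5*e3 + 4/5*e4 - 16/5*e5 - 53/6*e6 - 4/9*e1 e2 e6 + 3/2*e1 e3 e6 - 35/4*e1 e4 e6 + 67/9*e1 e5 e6 - 1/6*e2 e3 e6 + 1/12*e2 e4 e6 - 1/3*e2 e5 e6 + 3*e3 e4 e6 - 5/3*e3 e5 e6 - 31/6*e4 e5 e6
Summing the partial products and collecting blades:
Answer: 1593/20*e1 + 3469/90*e2 - 1601/60*e3 - 1727/24*e4 - 521/18*e5 - 3061/150*e6 + 1207/180*e1 e2 e3 - 15319/360*e1 e2 e4 + 1021/30*e1 e2 e5 - 884/45*e1 e2 e6 + 58/5*e1 e3 e4 - 229/90*e1 e3 e5 + 289/150*e1 e3 e6 - 7691/180*e1 e4 e5 + 6527/300*e1 e4 e6 + 523/225*e1 e5 e6 - 147/10*e2 e3 e4 + 116/15*e2 e3 e5 - 221/30*e2 e3 e6 + 383/15*e2 e4 e5 + 221/60*e2 e4 e6 - 221/15*e2 e5 e6 + 39/5*e3 e4 e5 - 213/25*e3 e4 e6 + 43/75*e3 e5 e6 + 2513/150*e4 e5 e6


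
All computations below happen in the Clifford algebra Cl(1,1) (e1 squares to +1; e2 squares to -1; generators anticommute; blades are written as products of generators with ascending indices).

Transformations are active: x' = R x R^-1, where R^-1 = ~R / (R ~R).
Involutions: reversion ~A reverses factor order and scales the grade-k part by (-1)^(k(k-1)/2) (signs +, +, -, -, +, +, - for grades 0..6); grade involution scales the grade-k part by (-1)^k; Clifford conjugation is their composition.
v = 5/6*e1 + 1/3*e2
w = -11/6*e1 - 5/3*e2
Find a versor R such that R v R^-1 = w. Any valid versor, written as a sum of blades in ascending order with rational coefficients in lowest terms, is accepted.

A norm check does it: q(v) = q(w) = 7/12, hence R = v + w = -e1 - 4/3*e2 realises the map — parallel part kept, (v - w)/2 negated, v carried to w.
Answer: -e1 - 4/3*e2


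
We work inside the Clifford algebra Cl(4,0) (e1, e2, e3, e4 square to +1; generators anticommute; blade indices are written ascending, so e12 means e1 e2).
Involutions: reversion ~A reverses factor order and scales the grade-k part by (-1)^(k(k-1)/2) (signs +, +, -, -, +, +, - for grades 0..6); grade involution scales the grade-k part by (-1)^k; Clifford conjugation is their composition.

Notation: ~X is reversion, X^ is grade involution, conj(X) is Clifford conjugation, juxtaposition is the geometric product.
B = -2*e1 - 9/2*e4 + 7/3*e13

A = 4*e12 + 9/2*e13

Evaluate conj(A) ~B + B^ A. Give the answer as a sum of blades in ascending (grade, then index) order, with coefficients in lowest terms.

first term: -21/2 - 8*e2 - 9*e3 - 28/3*e23 + 18*e124 + 81/4*e134
second term: -21/2 + 8*e2 + 9*e3 + 28/3*e23 + 18*e124 + 81/4*e134
Answer: -21 + 36*e124 + 81/2*e134


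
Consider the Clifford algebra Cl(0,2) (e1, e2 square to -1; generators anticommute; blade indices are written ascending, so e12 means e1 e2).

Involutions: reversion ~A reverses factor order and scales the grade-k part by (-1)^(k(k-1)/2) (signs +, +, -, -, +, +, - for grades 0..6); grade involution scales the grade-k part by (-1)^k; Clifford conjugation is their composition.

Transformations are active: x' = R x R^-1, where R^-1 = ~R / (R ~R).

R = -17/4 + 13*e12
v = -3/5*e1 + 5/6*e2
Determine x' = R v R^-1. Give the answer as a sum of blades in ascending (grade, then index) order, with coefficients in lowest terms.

~R = -17/4 - 13*e12, and R ~R = 2993/16, so R^-1 = ~R / (2993/16).
R v = -497/60*e1 - 1361/120*e2
Answer: 8767/8979*e1 - 9517/29930*e2


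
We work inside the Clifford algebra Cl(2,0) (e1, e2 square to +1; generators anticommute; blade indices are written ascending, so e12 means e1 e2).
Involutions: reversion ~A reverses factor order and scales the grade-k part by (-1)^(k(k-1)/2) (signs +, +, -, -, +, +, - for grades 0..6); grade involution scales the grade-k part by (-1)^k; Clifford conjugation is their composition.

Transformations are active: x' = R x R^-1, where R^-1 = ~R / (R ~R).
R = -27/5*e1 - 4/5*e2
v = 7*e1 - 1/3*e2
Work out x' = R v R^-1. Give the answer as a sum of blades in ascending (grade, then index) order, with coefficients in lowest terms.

~R = -27/5*e1 - 4/5*e2, and R ~R = 149/5, so R^-1 = ~R / (149/5).
R v = -563/15 + 37/5*e12
Answer: 4919/745*e1 + 5249/2235*e2


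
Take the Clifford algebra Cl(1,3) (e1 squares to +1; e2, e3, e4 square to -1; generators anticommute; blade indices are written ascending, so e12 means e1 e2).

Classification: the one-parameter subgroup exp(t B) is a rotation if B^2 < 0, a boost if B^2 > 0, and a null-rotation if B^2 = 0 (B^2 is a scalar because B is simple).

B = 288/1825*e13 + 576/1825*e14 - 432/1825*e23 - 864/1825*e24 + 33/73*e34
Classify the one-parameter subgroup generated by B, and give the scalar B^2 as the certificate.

B^2 term by term: the squares give (288/1825)^2*(e13)^2 + (576/1825)^2*(e14)^2 + (-432/1825)^2*(e23)^2 + (-864/1825)^2*(e24)^2 + (33/73)^2*(e34)^2 = 82944/3330625*(+1) + 331776/3330625*(+1) + 186624/3330625*(-1) + 746496/3330625*(-1) + 1089/5329*(-1) = -9/25 (each basis 2-blade squares to minus the product of its generators' squares); cross terms between blades sharing an index anticommute and cancel; the commuting (index-disjoint) pairs give grade-4 terms 2*c*c'*(blade product), which cancel blade by blade — e1234: 497664/3330625 - 497664/3330625 = 0 — confirming B is simple. So B^2 = -9/25.
Answer: rotation, certificate B^2 = -9/25. Check the certificate: B^2 = -9/25, and that sign is decisive whatever form B takes.


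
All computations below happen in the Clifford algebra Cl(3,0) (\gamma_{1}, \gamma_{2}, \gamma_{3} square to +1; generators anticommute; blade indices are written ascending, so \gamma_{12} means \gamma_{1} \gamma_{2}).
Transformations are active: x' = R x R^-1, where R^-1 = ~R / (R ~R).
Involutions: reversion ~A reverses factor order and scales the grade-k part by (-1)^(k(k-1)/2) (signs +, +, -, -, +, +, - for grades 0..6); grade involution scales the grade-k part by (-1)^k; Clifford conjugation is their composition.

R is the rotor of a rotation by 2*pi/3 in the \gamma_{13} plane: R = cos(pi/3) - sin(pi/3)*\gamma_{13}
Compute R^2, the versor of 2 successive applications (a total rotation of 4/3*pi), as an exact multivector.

The rotor phase is half the rotation angle and phases add under composition, so 2 steps in the \gamma_{13} plane accumulate phase 2*(pi/3) = \frac{2 \pi}{3}: R^2 = cos(\frac{2 \pi}{3}) - sin(\frac{2 \pi}{3})*\gamma_{13}.
cos(\frac{2 \pi}{3}) = - \frac{1}{2} and sin(\frac{2 \pi}{3}) = \frac{\sqrt{3}}{2}, so R^2 = -\frac{1}{2} - \frac{\sqrt{3}}{2} \gamma_{13}. The net rotation is 4/3*pi; the rotor keeps the half-angle phase exactly.
Answer: -\frac{1}{2} - \frac{\sqrt{3}}{2} \gamma_{13}


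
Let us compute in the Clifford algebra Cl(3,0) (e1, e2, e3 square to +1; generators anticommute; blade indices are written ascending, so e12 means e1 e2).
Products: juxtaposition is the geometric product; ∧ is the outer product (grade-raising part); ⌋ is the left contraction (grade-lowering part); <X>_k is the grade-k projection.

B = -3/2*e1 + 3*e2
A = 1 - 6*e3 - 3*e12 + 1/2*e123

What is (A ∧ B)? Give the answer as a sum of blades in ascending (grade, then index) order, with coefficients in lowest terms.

step 1: -3/2*e1 + 3*e2 - 9*e13 + 18*e23
Answer: -3/2*e1 + 3*e2 - 9*e13 + 18*e23


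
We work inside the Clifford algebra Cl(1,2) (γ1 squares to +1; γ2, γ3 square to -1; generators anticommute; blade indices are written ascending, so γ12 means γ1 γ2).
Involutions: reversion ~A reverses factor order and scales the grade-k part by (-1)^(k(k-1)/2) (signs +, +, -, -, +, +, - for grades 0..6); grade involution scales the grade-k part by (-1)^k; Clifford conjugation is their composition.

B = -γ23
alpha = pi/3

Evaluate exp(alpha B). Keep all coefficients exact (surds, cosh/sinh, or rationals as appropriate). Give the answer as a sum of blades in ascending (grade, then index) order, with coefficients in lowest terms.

B^2 = (-1)^2*(γ23)^2 = 1*(-1) = -1 (a basis 2-blade squares to minus the product of its generators' squares).
B^2 = -1 — since the square is negative, the closed form is circular: l = 1, alpha*l = pi/3, so exp(alpha B) = cos(pi/3) + (sin(pi/3)/1)*B = 1/2 + (sqrt(3)/2)*B.
Answer: 1/2 - sqrt(3)/2*γ23


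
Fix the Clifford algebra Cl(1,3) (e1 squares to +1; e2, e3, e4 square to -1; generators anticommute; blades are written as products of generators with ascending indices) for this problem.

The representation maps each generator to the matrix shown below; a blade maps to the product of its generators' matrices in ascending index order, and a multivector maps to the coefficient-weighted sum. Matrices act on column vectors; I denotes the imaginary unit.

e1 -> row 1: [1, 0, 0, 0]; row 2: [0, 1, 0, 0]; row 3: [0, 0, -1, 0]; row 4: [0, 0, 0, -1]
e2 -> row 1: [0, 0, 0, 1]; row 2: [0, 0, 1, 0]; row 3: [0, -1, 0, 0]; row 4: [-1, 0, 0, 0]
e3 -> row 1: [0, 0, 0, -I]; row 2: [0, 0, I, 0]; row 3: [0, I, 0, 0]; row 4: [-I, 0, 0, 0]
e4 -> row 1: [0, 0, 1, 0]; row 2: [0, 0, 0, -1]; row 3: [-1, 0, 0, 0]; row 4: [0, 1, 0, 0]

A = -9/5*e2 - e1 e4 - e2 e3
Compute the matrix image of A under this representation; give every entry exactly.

Bivector images (products of the table entries): rho(e1 e4) = rho(e1)rho(e4) = row 1: [0, 0, 1, 0]; row 2: [0, 0, 0, -1]; row 3: [1, 0, 0, 0]; row 4: [0, -1, 0, 0]; rho(e2 e3) = rho(e2)rho(e3) = row 1: [-I, 0, 0, 0]; row 2: [0, I, 0, 0]; row 3: [0, 0, -I, 0]; row 4: [0, 0, 0, I].
M = (-9/5)*rho(e2) + (-1)*rho(e1 e4) + (-1)*rho(e2 e3), summed entrywise:
Answer: row 1: [I, 0, -1, -9/5]; row 2: [0, -I, -9/5, 1]; row 3: [-1, 9/5, I, 0]; row 4: [9/5, 1, 0, -I]
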